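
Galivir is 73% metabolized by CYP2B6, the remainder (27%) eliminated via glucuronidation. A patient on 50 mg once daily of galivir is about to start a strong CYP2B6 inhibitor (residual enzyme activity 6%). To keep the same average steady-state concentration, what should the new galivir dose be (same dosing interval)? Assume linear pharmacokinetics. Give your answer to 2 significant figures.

16 mg

CYP2B6: 0.73 × 0.06 = 0.0438
Other: 0.27 (unchanged)
CL_new/CL_old = 0.0438 + 0.27 = 0.3138.
Exposure is unchanged when dose changes in proportion to clearance. New dose = 50 mg × 0.3138 = 16 mg.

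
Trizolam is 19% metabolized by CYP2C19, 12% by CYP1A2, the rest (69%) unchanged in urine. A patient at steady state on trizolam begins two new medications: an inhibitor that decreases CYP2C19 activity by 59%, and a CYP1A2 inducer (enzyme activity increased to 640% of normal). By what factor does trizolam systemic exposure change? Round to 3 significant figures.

The CYP2C19 pathway (19% of clearance) falls to 0.41× activity: 0.19 × 0.41 = 0.0779.
The CYP1A2 pathway (12% of clearance) is boosted to 6.4× activity: 0.12 × 6.4 = 0.768.
Non-CYP routes (69%) are unchanged.
CL_new/CL_old = 0.0779 + 0.768 + 0.69 = 1.5359.
Because systemic exposure varies inversely with clearance, the combined effect is 1 / 1.5359 = 0.651.

0.651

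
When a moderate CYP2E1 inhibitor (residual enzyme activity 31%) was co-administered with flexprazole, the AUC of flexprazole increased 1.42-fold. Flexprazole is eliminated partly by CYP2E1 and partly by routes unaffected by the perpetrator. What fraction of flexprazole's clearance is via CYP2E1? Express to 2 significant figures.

Let fm be the CYP2E1 fraction. New clearance relative to baseline = fm × 0.31 + (1 − fm).
AUC ratio = 1 / (new CL fraction), so new CL fraction = 1 / 1.42 = 0.7042.
fm × 0.31 + 1 − fm = 0.7042  ⇒  fm × (0.31 − 1) = −0.2958  ⇒  fm = 0.43.

0.43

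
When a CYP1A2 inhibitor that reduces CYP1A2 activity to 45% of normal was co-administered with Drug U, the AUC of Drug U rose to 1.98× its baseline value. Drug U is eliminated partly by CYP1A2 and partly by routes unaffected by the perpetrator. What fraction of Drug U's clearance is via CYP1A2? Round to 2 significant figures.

0.90

Let fm be the CYP1A2 fraction. New clearance relative to baseline = fm × 0.45 + (1 − fm).
AUC ratio = 1 / (new CL fraction), so new CL fraction = 1 / 1.98 = 0.5051.
fm × 0.45 + 1 − fm = 0.5051  ⇒  fm × (0.45 − 1) = −0.4949  ⇒  fm = 0.90.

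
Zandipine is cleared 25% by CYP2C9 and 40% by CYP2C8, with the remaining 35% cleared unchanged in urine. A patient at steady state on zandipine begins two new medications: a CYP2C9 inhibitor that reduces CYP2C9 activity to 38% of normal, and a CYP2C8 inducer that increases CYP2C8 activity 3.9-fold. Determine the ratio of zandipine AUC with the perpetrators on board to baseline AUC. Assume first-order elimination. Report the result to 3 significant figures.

0.499

The CYP2C9 pathway (25% of clearance) is reduced to 0.38× activity: 0.25 × 0.38 = 0.095.
The CYP2C8 pathway (40% of clearance) increases to 3.9× activity: 0.4 × 3.9 = 1.56.
Non-CYP routes (35%) are unchanged.
Relative clearance = 0.095 + 1.56 + 0.35 = 2.005.
AUC ∝ 1/CL: fold-change = 1 / 2.005 = 0.499.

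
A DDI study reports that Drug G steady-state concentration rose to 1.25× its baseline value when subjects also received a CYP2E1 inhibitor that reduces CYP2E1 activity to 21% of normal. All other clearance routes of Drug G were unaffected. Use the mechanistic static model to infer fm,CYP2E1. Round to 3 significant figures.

Call the CYP2E1 fraction fm. After the interaction, CL_new/CL_old = fm × 0.21 + (1 − fm).
Steady-state concentration ratio = 1 / (new CL fraction), so new CL fraction = 1 / 1.25 = 0.8.
fm × 0.21 + 1 − fm = 0.8  ⇒  fm × (0.21 − 1) = −0.2  ⇒  fm = 0.253.

0.253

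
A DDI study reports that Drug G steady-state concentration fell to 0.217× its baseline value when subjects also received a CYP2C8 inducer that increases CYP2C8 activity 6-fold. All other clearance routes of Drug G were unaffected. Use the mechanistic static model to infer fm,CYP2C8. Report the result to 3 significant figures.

0.722

Call the CYP2C8 fraction fm. After the interaction, CL_new/CL_old = fm × 6 + (1 − fm).
Steady-state concentration ratio = 1 / (new CL fraction), so new CL fraction = 1 / 0.217 = 4.608.
fm × 6 + 1 − fm = 4.608  ⇒  fm × (6 − 1) = 3.608  ⇒  fm = 0.722.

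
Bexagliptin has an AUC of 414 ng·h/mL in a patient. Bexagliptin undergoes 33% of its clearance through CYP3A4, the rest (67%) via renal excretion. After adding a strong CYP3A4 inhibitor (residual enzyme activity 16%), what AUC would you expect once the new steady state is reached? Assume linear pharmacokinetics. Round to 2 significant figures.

The CYP3A4 pathway (33% of clearance) drops to 0.16× activity: 0.33 × 0.16 = 0.0528.
The remaining 67% of clearance is unaffected.
New clearance relative to baseline: 0.0528 + 0.67 = 0.7228.
New AUC = baseline ÷ relative clearance = 414 / 0.7228 = 5.7 × 10² ng·h/mL.

5.7 × 10² ng·h/mL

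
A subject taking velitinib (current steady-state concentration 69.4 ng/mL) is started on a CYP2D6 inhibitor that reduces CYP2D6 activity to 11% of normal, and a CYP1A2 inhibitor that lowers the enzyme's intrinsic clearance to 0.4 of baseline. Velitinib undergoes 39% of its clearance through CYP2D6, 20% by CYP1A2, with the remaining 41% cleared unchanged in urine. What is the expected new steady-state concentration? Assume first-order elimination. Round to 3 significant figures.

The CYP2D6 pathway (39% of clearance) falls to 0.11× activity: 0.39 × 0.11 = 0.0429.
The CYP1A2 pathway (20% of clearance) is reduced to 0.4× activity: 0.2 × 0.4 = 0.08.
The remaining 41% of clearance is unaffected.
Relative clearance = 0.0429 + 0.08 + 0.41 = 0.5329.
New steady-state concentration = 69.4 / 0.5329 = 130 ng/mL (concentration scales inversely with clearance).

130 ng/mL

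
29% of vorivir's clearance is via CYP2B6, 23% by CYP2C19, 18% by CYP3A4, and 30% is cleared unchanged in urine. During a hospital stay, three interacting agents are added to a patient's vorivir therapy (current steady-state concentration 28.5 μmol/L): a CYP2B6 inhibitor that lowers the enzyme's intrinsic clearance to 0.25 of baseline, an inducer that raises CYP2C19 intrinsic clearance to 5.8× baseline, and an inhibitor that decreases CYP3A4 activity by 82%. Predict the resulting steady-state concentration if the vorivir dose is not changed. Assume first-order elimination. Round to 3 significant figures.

CYP2B6: 0.29 × 0.25 = 0.0725
CYP2C19: 0.23 × 5.8 = 1.334
CYP3A4: 0.18 × 0.18 = 0.0324
Other: 0.3 (unchanged)
Relative clearance = 0.0725 + 1.334 + 0.0324 + 0.3 = 1.7389.
New steady-state concentration = 28.5 / 1.7389 = 16.4 μmol/L (concentration scales inversely with clearance).

16.4 μmol/L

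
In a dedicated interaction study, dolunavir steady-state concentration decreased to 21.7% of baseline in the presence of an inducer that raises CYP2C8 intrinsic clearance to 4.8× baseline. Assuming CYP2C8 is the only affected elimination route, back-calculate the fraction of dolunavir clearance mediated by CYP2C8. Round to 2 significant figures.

Let fm be the CYP2C8 fraction. New clearance relative to baseline = fm × 4.8 + (1 − fm).
Steady-state concentration ratio = 1 / (new CL fraction), so new CL fraction = 1 / 0.217 = 4.608.
fm × 4.8 + 1 − fm = 4.608  ⇒  fm × (4.8 − 1) = 3.608  ⇒  fm = 0.95.

0.95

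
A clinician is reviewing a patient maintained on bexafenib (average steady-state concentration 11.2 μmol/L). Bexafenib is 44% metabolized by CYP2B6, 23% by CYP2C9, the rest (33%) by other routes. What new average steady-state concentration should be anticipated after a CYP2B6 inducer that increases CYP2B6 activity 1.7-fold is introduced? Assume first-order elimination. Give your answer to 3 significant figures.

8.56 μmol/L

CYP2B6: 0.44 × 1.7 = 0.748
CYP2C9: 0.23 (unchanged)
Other: 0.33 (unchanged)
Relative clearance = 0.748 + 0.23 + 0.33 = 1.308.
New average steady-state concentration = baseline ÷ relative clearance = 11.2 / 1.308 = 8.56 μmol/L.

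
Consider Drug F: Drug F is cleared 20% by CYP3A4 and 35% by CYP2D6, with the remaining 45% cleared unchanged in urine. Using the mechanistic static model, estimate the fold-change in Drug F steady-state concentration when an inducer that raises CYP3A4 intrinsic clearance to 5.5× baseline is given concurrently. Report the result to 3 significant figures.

0.526

CYP3A4: 0.2 × 5.5 = 1.1
CYP2D6: 0.35 (unchanged)
Other: 0.45 (unchanged)
New clearance relative to baseline: 1.1 + 0.35 + 0.45 = 1.9.
Steady-state concentration ratio = CL_old/CL_new = 1 / 1.9 = 0.526.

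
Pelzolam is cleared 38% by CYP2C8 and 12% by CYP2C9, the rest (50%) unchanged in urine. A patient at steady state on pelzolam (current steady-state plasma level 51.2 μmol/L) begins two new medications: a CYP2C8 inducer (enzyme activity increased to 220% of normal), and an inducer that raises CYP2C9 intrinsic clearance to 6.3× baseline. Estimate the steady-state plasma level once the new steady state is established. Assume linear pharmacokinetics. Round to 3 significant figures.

24.5 μmol/L

The CYP2C8 pathway (38% of clearance) is boosted to 2.2× activity: 0.38 × 2.2 = 0.836.
The CYP2C9 pathway (12% of clearance) rises to 6.3× activity: 0.12 × 6.3 = 0.756.
The remaining 50% of clearance is unaffected.
CL_new/CL_old = 0.836 + 0.756 + 0.5 = 2.092.
Dividing the baseline by the relative clearance: 51.2 / 2.092 = 24.5 μmol/L.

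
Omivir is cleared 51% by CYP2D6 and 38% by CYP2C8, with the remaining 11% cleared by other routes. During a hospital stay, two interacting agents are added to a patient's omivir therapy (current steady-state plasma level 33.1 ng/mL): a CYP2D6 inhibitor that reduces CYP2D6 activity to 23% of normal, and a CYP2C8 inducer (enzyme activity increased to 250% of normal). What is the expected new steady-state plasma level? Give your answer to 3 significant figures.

28.1 ng/mL

CYP2D6: 0.51 × 0.23 = 0.1173
CYP2C8: 0.38 × 2.5 = 0.95
Other: 0.11 (unchanged)
New clearance relative to baseline: 0.1173 + 0.95 + 0.11 = 1.1773.
New steady-state plasma level = 33.1 / 1.1773 = 28.1 ng/mL (concentration scales inversely with clearance).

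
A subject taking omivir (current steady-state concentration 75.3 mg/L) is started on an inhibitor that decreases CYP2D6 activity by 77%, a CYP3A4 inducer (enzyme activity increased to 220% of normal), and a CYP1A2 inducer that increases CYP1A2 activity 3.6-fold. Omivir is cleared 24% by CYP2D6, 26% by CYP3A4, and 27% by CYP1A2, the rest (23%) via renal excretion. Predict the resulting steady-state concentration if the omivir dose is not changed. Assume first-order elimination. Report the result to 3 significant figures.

The CYP2D6 pathway (24% of clearance) is reduced to 0.23× activity: 0.24 × 0.23 = 0.0552.
The CYP3A4 pathway (26% of clearance) is boosted to 2.2× activity: 0.26 × 2.2 = 0.572.
The CYP1A2 pathway (27% of clearance) increases to 3.6× activity: 0.27 × 3.6 = 0.972.
The remaining 23% of clearance is unaffected.
New clearance relative to baseline: 0.0552 + 0.572 + 0.972 + 0.23 = 1.8292.
Steady-state concentration ∝ 1/CL: new value = 75.3 / 1.8292 = 41.2 mg/L.

41.2 mg/L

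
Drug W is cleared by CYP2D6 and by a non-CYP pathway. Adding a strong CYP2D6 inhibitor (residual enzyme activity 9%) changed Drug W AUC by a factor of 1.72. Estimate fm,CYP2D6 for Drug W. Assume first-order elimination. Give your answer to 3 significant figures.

Let fm be the CYP2D6 fraction. New clearance relative to baseline = fm × 0.09 + (1 − fm).
AUC ratio = 1 / (new CL fraction), so new CL fraction = 1 / 1.72 = 0.5814.
fm × 0.09 + 1 − fm = 0.5814  ⇒  fm × (0.09 − 1) = −0.4186  ⇒  fm = 0.460.

0.460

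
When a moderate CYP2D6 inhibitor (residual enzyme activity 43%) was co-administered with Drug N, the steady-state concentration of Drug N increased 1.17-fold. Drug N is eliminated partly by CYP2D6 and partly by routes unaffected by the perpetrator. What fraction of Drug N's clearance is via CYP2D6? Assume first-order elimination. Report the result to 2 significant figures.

0.25

Call the CYP2D6 fraction fm. After the interaction, CL_new/CL_old = fm × 0.43 + (1 − fm).
Steady-state concentration ratio = 1 / (new CL fraction), so new CL fraction = 1 / 1.17 = 0.8547.
fm × 0.43 + 1 − fm = 0.8547  ⇒  fm × (0.43 − 1) = −0.1453  ⇒  fm = 0.25.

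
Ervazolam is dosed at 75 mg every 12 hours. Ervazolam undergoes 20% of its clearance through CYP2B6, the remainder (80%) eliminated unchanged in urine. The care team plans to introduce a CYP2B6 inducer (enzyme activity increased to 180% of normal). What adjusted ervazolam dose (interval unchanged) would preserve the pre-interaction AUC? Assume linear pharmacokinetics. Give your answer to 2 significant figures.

The CYP2B6 pathway (20% of clearance) rises to 1.8× activity: 0.2 × 1.8 = 0.36.
The remaining 80% of clearance is unaffected.
CL_new/CL_old = 0.36 + 0.8 = 1.16.
Css,avg = (dose rate)/CL, so holding Css fixed requires dose ∝ CL: 75 × 1.16 = 87 mg.

87 mg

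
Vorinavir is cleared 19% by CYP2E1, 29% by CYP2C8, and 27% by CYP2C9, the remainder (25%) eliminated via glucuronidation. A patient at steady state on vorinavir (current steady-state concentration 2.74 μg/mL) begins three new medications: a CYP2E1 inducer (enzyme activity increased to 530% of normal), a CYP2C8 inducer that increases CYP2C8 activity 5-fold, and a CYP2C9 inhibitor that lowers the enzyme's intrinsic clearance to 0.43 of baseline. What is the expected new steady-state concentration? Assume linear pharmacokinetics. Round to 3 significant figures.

0.971 μg/mL

The CYP2E1 pathway (19% of clearance) rises to 5.3× activity: 0.19 × 5.3 = 1.007.
The CYP2C8 pathway (29% of clearance) is boosted to 5× activity: 0.29 × 5 = 1.45.
The CYP2C9 pathway (27% of clearance) is reduced to 0.43× activity: 0.27 × 0.43 = 0.1161.
Non-CYP routes (25%) are unchanged.
New clearance relative to baseline: 1.007 + 1.45 + 0.1161 + 0.25 = 2.8231.
New steady-state concentration = 2.74 / 2.8231 = 0.971 μg/mL (concentration scales inversely with clearance).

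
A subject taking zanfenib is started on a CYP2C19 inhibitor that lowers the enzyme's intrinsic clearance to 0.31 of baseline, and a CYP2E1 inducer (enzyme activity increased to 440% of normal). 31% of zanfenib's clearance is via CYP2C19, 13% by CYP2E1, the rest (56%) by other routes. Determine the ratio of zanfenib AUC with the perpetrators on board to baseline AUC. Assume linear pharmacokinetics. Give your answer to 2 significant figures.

The CYP2C19 pathway (31% of clearance) drops to 0.31× activity: 0.31 × 0.31 = 0.0961.
The CYP2E1 pathway (13% of clearance) is boosted to 4.4× activity: 0.13 × 4.4 = 0.572.
The remaining 56% of clearance is unaffected.
CL_new/CL_old = 0.0961 + 0.572 + 0.56 = 1.2281.
Because AUC varies inversely with clearance, the combined effect is 1 / 1.2281 = 0.81.

0.81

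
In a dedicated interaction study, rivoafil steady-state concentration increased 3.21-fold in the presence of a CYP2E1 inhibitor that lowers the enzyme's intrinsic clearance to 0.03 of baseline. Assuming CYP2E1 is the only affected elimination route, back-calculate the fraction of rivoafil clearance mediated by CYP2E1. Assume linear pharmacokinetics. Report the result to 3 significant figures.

CL'/CL = 1 / 3.21 = 0.3115
0.03·fm + (1 − fm) = 0.3115
fm = (0.3115 − 1) / (0.03 − 1) = 0.710

0.710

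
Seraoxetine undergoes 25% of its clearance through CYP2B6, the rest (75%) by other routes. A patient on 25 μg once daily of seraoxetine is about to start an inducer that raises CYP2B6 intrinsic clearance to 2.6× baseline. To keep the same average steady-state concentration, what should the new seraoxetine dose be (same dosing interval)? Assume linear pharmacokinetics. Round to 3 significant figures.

35.0 μg

The CYP2B6 pathway (25% of clearance) rises to 2.6× activity: 0.25 × 2.6 = 0.65.
Non-CYP routes (75%) are unchanged.
Relative clearance = 0.65 + 0.75 = 1.4.
To maintain the same steady-state level, dose must scale with clearance: new dose = 25 × 1.4 = 35.0 μg.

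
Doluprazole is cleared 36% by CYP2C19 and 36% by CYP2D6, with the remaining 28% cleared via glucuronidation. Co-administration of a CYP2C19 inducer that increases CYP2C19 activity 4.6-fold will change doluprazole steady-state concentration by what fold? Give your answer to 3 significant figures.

0.436

CYP2C19: 0.36 × 4.6 = 1.656
CYP2D6: 0.36 (unchanged)
Other: 0.28 (unchanged)
New clearance relative to baseline: 1.656 + 0.36 + 0.28 = 2.296.
Steady-state concentration ratio = CL_old/CL_new = 1 / 2.296 = 0.436.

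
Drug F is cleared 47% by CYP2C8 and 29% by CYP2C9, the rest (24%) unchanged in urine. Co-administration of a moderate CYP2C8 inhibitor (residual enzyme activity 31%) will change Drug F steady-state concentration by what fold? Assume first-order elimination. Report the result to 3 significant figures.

CYP2C8: 0.47 × 0.31 = 0.1457
CYP2C9: 0.29 (unchanged)
Other: 0.24 (unchanged)
New clearance relative to baseline: 0.1457 + 0.29 + 0.24 = 0.6757.
Steady-state concentration ratio = CL_old/CL_new = 1 / 0.6757 = 1.48.

1.48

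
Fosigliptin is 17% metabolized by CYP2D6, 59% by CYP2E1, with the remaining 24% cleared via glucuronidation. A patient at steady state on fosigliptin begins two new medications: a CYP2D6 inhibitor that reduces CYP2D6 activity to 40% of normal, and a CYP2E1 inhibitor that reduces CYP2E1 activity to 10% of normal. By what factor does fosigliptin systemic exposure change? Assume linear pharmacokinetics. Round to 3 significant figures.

The CYP2D6 pathway (17% of clearance) drops to 0.4× activity: 0.17 × 0.4 = 0.068.
The CYP2E1 pathway (59% of clearance) drops to 0.1× activity: 0.59 × 0.1 = 0.059.
The remaining 24% of clearance is unaffected.
Relative clearance = 0.068 + 0.059 + 0.24 = 0.367.
Because systemic exposure varies inversely with clearance, the combined effect is 1 / 0.367 = 2.72.

2.72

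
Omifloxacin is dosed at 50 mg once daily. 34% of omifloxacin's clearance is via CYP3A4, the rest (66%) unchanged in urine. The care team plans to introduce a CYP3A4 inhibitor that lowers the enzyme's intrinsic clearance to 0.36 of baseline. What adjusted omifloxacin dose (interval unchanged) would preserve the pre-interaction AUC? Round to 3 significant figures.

The CYP3A4 pathway (34% of clearance) falls to 0.36× activity: 0.34 × 0.36 = 0.1224.
Non-CYP routes (66%) are unchanged.
CL_new/CL_old = 0.1224 + 0.66 = 0.7824.
Exposure is unchanged when dose changes in proportion to clearance. New dose = 50 mg × 0.7824 = 39.1 mg.

39.1 mg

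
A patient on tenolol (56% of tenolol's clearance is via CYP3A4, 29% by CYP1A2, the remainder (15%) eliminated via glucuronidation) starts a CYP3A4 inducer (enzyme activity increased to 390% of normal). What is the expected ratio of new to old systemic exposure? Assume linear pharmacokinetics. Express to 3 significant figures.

0.381

CYP3A4: 0.56 × 3.9 = 2.184
CYP1A2: 0.29 (unchanged)
Other: 0.15 (unchanged)
Relative clearance = 2.184 + 0.29 + 0.15 = 2.624.
Systemic exposure ratio = CL_old/CL_new = 1 / 2.624 = 0.381.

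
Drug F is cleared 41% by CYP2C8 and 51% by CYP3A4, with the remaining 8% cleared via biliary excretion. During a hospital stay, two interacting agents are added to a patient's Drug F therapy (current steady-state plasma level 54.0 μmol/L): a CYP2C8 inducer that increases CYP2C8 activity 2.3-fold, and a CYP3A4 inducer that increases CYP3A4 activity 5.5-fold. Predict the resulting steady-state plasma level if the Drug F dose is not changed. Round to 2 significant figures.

14 μmol/L

CYP2C8: 0.41 × 2.3 = 0.943
CYP3A4: 0.51 × 5.5 = 2.805
Other: 0.08 (unchanged)
CL_new/CL_old = 0.943 + 2.805 + 0.08 = 3.828.
New steady-state plasma level = 54.0 / 3.828 = 14 μmol/L (concentration scales inversely with clearance).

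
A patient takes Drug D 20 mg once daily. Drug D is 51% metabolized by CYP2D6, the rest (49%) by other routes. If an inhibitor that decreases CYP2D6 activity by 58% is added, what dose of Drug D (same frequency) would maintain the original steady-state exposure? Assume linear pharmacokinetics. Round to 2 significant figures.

CYP2D6: 0.51 × 0.42 = 0.2142
Other: 0.49 (unchanged)
CL_new/CL_old = 0.2142 + 0.49 = 0.7042.
Exposure is unchanged when dose changes in proportion to clearance. New dose = 20 mg × 0.7042 = 14 mg.

14 mg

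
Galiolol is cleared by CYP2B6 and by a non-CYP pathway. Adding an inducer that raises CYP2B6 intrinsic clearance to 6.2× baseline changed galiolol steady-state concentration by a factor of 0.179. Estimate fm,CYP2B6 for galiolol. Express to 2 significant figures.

0.88

Let x = fm,CYP2B6. Because steady-state concentration ∝ 1/CL, relative clearance rose to 1/0.179 = 5.587.
Only the CYP2B6 route changed, so 5.587 = x·6.2 + (1 − x), giving x = 0.88.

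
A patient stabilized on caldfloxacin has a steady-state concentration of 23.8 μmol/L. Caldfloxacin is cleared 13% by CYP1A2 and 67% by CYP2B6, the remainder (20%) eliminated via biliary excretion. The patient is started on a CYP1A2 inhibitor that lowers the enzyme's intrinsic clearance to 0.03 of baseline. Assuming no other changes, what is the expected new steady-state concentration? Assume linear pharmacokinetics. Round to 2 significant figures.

CYP1A2: 0.13 × 0.03 = 0.0039
CYP2B6: 0.67 (unchanged)
Other: 0.2 (unchanged)
Relative clearance = 0.0039 + 0.67 + 0.2 = 0.8739.
New steady-state concentration = baseline ÷ relative clearance = 23.8 / 0.8739 = 27 μmol/L.

27 μmol/L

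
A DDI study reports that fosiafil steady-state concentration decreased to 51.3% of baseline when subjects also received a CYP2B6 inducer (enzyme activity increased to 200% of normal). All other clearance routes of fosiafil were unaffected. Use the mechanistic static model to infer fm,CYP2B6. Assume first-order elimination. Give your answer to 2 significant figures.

Call the CYP2B6 fraction fm. After the interaction, CL_new/CL_old = fm × 2 + (1 − fm).
Steady-state concentration ratio = 1 / (new CL fraction), so new CL fraction = 1 / 0.513 = 1.949.
fm × 2 + 1 − fm = 1.949  ⇒  fm × (2 − 1) = 0.9493  ⇒  fm = 0.95.

0.95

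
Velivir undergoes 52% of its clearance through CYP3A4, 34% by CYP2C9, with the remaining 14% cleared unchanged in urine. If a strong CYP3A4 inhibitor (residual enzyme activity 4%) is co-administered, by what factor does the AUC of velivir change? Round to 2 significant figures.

2.0

The CYP3A4 pathway (52% of clearance) falls to 0.04× activity: 0.52 × 0.04 = 0.0208.
CYP2C9 (34%) and the residual 14% are unaffected.
Relative clearance = 0.0208 + 0.34 + 0.14 = 0.5008.
AUC is inversely proportional to clearance, so the fold-change is 1 / 0.5008 = 2.0.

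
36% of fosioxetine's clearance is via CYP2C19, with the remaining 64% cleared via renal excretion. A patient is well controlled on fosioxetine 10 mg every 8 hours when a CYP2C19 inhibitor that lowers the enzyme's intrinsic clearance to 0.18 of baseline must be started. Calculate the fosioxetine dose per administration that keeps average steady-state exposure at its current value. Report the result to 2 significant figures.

The CYP2C19 pathway (36% of clearance) falls to 0.18× activity: 0.36 × 0.18 = 0.0648.
The remaining 64% of clearance is unaffected.
New clearance relative to baseline: 0.0648 + 0.64 = 0.7048.
Css,avg = (dose rate)/CL, so holding Css fixed requires dose ∝ CL: 10 × 0.7048 = 7.0 mg.

7.0 mg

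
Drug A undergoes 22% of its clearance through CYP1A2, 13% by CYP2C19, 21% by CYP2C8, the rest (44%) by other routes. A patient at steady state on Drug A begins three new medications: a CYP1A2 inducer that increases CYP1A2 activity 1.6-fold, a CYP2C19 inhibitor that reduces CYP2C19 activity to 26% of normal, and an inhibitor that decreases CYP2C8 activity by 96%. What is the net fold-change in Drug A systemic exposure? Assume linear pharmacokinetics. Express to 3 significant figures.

The CYP1A2 pathway (22% of clearance) is boosted to 1.6× activity: 0.22 × 1.6 = 0.352.
The CYP2C19 pathway (13% of clearance) drops to 0.26× activity: 0.13 × 0.26 = 0.0338.
The CYP2C8 pathway (21% of clearance) drops to 0.04× activity: 0.21 × 0.04 = 0.0084.
Non-CYP routes (44%) are unchanged.
New clearance relative to baseline: 0.352 + 0.0338 + 0.0084 + 0.44 = 0.8342.
Because systemic exposure varies inversely with clearance, the combined effect is 1 / 0.8342 = 1.20.

1.20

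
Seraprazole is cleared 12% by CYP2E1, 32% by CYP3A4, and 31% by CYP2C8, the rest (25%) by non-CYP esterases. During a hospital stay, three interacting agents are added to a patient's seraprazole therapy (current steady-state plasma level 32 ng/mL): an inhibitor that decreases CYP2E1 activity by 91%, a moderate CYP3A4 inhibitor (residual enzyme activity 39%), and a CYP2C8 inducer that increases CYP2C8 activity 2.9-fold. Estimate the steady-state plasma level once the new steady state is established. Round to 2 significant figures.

The CYP2E1 pathway (12% of clearance) drops to 0.09× activity: 0.12 × 0.09 = 0.0108.
The CYP3A4 pathway (32% of clearance) drops to 0.39× activity: 0.32 × 0.39 = 0.1248.
The CYP2C8 pathway (31% of clearance) increases to 2.9× activity: 0.31 × 2.9 = 0.899.
Non-CYP routes (25%) are unchanged.
New clearance relative to baseline: 0.0108 + 0.1248 + 0.899 + 0.25 = 1.2846.
Steady-state plasma level ∝ 1/CL: new value = 32 / 1.2846 = 25 ng/mL.

25 ng/mL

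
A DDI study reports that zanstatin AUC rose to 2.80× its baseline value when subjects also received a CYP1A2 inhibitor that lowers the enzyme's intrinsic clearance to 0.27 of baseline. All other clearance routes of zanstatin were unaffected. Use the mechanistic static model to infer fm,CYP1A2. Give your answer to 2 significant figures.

Let x = fm,CYP1A2. Because AUC ∝ 1/CL, relative clearance fell to 1/2.80 = 0.3571.
Setting x·0.27 + (1 − x) = 0.3571 and solving: x = (0.3571 − 1)/(0.27 − 1) = 0.88.

0.88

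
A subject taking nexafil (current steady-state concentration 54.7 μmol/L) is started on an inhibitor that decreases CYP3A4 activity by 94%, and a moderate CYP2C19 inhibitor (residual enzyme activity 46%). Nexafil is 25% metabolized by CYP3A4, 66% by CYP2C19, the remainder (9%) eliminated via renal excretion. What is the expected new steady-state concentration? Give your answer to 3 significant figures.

CYP3A4: 0.25 × 0.06 = 0.015
CYP2C19: 0.66 × 0.46 = 0.3036
Other: 0.09 (unchanged)
New clearance relative to baseline: 0.015 + 0.3036 + 0.09 = 0.4086.
New steady-state concentration = 54.7 / 0.4086 = 134 μmol/L (concentration scales inversely with clearance).

134 μmol/L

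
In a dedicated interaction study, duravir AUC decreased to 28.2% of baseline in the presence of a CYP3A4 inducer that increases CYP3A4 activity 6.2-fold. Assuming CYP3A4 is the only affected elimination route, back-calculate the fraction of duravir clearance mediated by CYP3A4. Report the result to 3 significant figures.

0.490

CL'/CL = 1 / 0.282 = 3.546
6.2·fm + (1 − fm) = 3.546
fm = (3.546 − 1) / (6.2 − 1) = 0.490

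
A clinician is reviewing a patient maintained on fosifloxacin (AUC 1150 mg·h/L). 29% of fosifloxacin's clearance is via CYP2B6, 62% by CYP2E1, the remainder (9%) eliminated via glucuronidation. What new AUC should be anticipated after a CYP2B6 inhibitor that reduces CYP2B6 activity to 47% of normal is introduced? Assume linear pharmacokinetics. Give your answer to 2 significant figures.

1.4 × 10³ mg·h/L

CYP2B6: 0.29 × 0.47 = 0.1363
CYP2E1: 0.62 (unchanged)
Other: 0.09 (unchanged)
CL_new/CL_old = 0.1363 + 0.62 + 0.09 = 0.8463.
With dosing unchanged, AUC scales as 1/CL: 1150 / 0.8463 = 1.4 × 10³ mg·h/L.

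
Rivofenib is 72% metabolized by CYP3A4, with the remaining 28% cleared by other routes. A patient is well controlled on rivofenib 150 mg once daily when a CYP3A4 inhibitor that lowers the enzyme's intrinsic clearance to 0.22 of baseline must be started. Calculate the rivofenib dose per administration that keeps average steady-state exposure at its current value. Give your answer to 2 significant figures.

66 mg

The CYP3A4 pathway (72% of clearance) is reduced to 0.22× activity: 0.72 × 0.22 = 0.1584.
The remaining 28% of clearance is unaffected.
New clearance relative to baseline: 0.1584 + 0.28 = 0.4384.
Exposure is unchanged when dose changes in proportion to clearance. New dose = 150 mg × 0.4384 = 66 mg.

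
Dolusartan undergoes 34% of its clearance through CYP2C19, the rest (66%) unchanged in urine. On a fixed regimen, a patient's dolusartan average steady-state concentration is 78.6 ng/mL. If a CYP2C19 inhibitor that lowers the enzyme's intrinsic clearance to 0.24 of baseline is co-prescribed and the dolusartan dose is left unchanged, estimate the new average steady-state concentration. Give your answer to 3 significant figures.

The CYP2C19 pathway (34% of clearance) drops to 0.24× activity: 0.34 × 0.24 = 0.0816.
Non-CYP routes (66%) are unchanged.
Relative clearance = 0.0816 + 0.66 = 0.7416.
With dosing unchanged, average steady-state concentration scales as 1/CL: 78.6 / 0.7416 = 106 ng/mL.

106 ng/mL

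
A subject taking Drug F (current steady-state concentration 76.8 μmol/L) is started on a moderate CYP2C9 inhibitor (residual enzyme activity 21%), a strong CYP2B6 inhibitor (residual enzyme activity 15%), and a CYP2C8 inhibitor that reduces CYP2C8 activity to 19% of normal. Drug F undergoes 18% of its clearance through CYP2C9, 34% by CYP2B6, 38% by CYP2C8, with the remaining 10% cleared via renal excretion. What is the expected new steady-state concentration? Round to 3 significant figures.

294 μmol/L

The CYP2C9 pathway (18% of clearance) is reduced to 0.21× activity: 0.18 × 0.21 = 0.0378.
The CYP2B6 pathway (34% of clearance) is reduced to 0.15× activity: 0.34 × 0.15 = 0.051.
The CYP2C8 pathway (38% of clearance) drops to 0.19× activity: 0.38 × 0.19 = 0.0722.
Non-CYP routes (10%) are unchanged.
New clearance relative to baseline: 0.0378 + 0.051 + 0.0722 + 0.1 = 0.261.
New steady-state concentration = 76.8 / 0.261 = 294 μmol/L (concentration scales inversely with clearance).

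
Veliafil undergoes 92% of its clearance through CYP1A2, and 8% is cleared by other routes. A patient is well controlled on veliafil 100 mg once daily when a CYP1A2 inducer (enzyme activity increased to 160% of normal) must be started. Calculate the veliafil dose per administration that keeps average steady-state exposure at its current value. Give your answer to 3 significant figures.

155 mg

The CYP1A2 pathway (92% of clearance) rises to 1.6× activity: 0.92 × 1.6 = 1.472.
The remaining 8% of clearance is unaffected.
Relative clearance = 1.472 + 0.08 = 1.552.
Css,avg = (dose rate)/CL, so holding Css fixed requires dose ∝ CL: 100 × 1.552 = 155 mg.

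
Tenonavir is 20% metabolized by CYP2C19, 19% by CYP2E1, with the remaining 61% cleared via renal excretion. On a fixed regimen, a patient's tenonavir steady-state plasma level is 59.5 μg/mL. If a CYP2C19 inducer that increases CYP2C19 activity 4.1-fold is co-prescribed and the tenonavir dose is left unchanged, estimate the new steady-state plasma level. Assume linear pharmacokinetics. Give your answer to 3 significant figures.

36.7 μg/mL

CYP2C19: 0.2 × 4.1 = 0.82
CYP2E1: 0.19 (unchanged)
Other: 0.61 (unchanged)
New clearance relative to baseline: 0.82 + 0.19 + 0.61 = 1.62.
New steady-state plasma level = baseline ÷ relative clearance = 59.5 / 1.62 = 36.7 μg/mL.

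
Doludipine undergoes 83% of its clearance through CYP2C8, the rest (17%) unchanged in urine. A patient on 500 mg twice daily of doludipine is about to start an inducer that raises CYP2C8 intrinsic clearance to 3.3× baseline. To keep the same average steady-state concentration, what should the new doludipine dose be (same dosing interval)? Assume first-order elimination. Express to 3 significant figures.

The CYP2C8 pathway (83% of clearance) rises to 3.3× activity: 0.83 × 3.3 = 2.739.
The remaining 17% of clearance is unaffected.
Relative clearance = 2.739 + 0.17 = 2.909.
Css,avg = (dose rate)/CL, so holding Css fixed requires dose ∝ CL: 500 × 2.909 = 1.45 × 10³ mg.

1.45 × 10³ mg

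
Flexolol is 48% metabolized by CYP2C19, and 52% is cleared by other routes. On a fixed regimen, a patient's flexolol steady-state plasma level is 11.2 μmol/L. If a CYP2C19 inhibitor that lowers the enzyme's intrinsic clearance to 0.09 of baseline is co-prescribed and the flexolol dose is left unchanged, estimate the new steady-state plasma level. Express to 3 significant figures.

19.9 μmol/L

CYP2C19: 0.48 × 0.09 = 0.0432
Other: 0.52 (unchanged)
CL_new/CL_old = 0.0432 + 0.52 = 0.5632.
New steady-state plasma level = baseline ÷ relative clearance = 11.2 / 0.5632 = 19.9 μmol/L.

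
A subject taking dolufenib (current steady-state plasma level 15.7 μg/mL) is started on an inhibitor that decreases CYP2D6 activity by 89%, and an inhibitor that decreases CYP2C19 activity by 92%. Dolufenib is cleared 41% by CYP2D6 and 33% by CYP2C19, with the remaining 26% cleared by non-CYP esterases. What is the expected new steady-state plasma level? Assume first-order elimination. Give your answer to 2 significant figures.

47 μg/mL

CYP2D6: 0.41 × 0.11 = 0.0451
CYP2C19: 0.33 × 0.08 = 0.0264
Other: 0.26 (unchanged)
New clearance relative to baseline: 0.0451 + 0.0264 + 0.26 = 0.3315.
Steady-state plasma level ∝ 1/CL: new value = 15.7 / 0.3315 = 47 μg/mL.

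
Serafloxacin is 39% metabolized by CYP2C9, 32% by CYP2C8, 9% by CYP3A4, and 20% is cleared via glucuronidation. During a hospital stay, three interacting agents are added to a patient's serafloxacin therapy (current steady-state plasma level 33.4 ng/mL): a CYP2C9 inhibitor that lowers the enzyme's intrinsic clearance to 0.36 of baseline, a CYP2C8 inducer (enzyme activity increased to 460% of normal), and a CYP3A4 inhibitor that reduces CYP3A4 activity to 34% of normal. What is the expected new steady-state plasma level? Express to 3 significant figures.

18.1 ng/mL

The CYP2C9 pathway (39% of clearance) drops to 0.36× activity: 0.39 × 0.36 = 0.1404.
The CYP2C8 pathway (32% of clearance) increases to 4.6× activity: 0.32 × 4.6 = 1.472.
The CYP3A4 pathway (9% of clearance) is reduced to 0.34× activity: 0.09 × 0.34 = 0.0306.
Non-CYP routes (20%) are unchanged.
Relative clearance = 0.1404 + 1.472 + 0.0306 + 0.2 = 1.843.
Steady-state plasma level ∝ 1/CL: new value = 33.4 / 1.843 = 18.1 ng/mL.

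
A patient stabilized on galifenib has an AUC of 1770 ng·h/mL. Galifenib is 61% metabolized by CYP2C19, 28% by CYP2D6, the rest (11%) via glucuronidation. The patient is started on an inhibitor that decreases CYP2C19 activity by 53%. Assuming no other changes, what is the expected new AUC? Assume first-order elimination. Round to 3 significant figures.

2.62 × 10³ ng·h/mL

The CYP2C19 pathway (61% of clearance) falls to 0.47× activity: 0.61 × 0.47 = 0.2867.
CYP2D6 (28%) and the residual 11% are unaffected.
New clearance relative to baseline: 0.2867 + 0.28 + 0.11 = 0.6767.
AUC ∝ 1/CL, so new value = 1770 / 0.6767 = 2.62 × 10³ ng·h/mL.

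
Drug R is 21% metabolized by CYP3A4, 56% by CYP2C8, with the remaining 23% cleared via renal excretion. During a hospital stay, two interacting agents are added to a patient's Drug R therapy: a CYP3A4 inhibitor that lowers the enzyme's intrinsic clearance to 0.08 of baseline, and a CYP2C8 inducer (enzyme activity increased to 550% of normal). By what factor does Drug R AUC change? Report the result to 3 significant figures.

CYP3A4: 0.21 × 0.08 = 0.0168
CYP2C8: 0.56 × 5.5 = 3.08
Other: 0.23 (unchanged)
CL_new/CL_old = 0.0168 + 3.08 + 0.23 = 3.3268.
Net AUC ratio = 1 / 3.3268 = 0.301.

0.301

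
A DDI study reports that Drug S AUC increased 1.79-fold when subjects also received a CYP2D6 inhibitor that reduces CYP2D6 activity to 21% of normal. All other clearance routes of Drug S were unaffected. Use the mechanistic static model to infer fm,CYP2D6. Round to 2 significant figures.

Write x for the fraction cleared via CYP2D6. The observed AUC change means clearance fell to 1/1.79 = 0.5587 of baseline.
Only the CYP2D6 route changed, so 0.5587 = x·0.21 + (1 − x), giving x = 0.56.

0.56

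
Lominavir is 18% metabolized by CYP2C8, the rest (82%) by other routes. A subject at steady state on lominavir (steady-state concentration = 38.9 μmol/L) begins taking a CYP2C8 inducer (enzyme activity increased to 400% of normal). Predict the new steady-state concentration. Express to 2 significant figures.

25 μmol/L

CYP2C8: 0.18 × 4 = 0.72
Other: 0.82 (unchanged)
New clearance relative to baseline: 0.72 + 0.82 = 1.54.
New steady-state concentration = baseline ÷ relative clearance = 38.9 / 1.54 = 25 μmol/L.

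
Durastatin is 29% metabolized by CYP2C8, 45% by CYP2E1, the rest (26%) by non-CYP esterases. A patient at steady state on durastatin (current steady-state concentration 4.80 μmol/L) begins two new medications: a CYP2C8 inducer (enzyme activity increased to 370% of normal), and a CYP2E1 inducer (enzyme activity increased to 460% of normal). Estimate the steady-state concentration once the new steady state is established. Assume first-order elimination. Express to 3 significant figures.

CYP2C8: 0.29 × 3.7 = 1.073
CYP2E1: 0.45 × 4.6 = 2.07
Other: 0.26 (unchanged)
New clearance relative to baseline: 1.073 + 2.07 + 0.26 = 3.403.
Dividing the baseline by the relative clearance: 4.80 / 3.403 = 1.41 μmol/L.

1.41 μmol/L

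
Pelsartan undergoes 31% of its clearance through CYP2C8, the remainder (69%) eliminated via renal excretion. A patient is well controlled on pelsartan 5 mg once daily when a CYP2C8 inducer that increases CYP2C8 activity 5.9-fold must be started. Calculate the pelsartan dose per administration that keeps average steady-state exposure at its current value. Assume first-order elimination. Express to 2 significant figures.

CYP2C8: 0.31 × 5.9 = 1.829
Other: 0.69 (unchanged)
CL_new/CL_old = 1.829 + 0.69 = 2.519.
Css,avg = (dose rate)/CL, so holding Css fixed requires dose ∝ CL: 5 × 2.519 = 13 mg.

13 mg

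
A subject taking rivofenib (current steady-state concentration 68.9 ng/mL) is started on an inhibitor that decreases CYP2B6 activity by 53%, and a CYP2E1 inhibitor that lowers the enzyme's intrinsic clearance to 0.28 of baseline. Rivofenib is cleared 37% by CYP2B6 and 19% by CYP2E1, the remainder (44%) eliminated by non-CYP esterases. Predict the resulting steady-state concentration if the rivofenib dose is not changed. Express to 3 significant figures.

103 ng/mL

The CYP2B6 pathway (37% of clearance) falls to 0.47× activity: 0.37 × 0.47 = 0.1739.
The CYP2E1 pathway (19% of clearance) drops to 0.28× activity: 0.19 × 0.28 = 0.0532.
Non-CYP routes (44%) are unchanged.
Relative clearance = 0.1739 + 0.0532 + 0.44 = 0.6671.
Dividing the baseline by the relative clearance: 68.9 / 0.6671 = 103 ng/mL.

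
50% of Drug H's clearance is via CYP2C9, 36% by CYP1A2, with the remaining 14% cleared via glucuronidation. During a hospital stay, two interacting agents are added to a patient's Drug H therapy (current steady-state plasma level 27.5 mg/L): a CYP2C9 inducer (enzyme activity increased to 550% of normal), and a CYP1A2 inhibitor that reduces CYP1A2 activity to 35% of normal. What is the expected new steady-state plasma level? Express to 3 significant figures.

The CYP2C9 pathway (50% of clearance) rises to 5.5× activity: 0.5 × 5.5 = 2.75.
The CYP1A2 pathway (36% of clearance) is reduced to 0.35× activity: 0.36 × 0.35 = 0.126.
Non-CYP routes (14%) are unchanged.
CL_new/CL_old = 2.75 + 0.126 + 0.14 = 3.016.
Steady-state plasma level ∝ 1/CL: new value = 27.5 / 3.016 = 9.12 mg/L.

9.12 mg/L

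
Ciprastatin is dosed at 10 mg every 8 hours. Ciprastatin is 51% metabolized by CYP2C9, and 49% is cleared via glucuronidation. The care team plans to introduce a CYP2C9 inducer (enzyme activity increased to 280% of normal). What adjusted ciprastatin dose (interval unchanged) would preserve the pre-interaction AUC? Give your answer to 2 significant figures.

19 mg

The CYP2C9 pathway (51% of clearance) increases to 2.8× activity: 0.51 × 2.8 = 1.428.
Non-CYP routes (49%) are unchanged.
New clearance relative to baseline: 1.428 + 0.49 = 1.918.
To maintain the same steady-state level, dose must scale with clearance: new dose = 10 × 1.918 = 19 mg.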